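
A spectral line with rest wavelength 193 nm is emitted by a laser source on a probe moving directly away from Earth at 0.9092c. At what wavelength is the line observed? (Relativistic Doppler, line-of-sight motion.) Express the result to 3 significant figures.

885 nm

Relativistic Doppler for wavelength: λ_obs = λ_src · √((1+β)/(1−β)).
With β = 0.9092: factor = √(1.9092/0.0908) = 4.5855.
λ_obs = 193 × 4.5855 = 885 nm.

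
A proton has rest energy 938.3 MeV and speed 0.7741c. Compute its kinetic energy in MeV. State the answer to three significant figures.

544 MeV

With β = 0.7741, γ = 1/√(1 − 0.7741²) = 1/√0.40076919 = 1.57962.
Kinetic energy: K = (γ − 1)mc² = (1.57962 − 1) × 938.3 MeV = 0.57962 × 938.3 = 544 MeV.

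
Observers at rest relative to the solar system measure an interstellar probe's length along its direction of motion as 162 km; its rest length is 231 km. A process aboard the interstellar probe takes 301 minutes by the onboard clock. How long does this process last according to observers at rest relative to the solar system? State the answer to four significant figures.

429.2 minutes

γ = L₀/L = 231/162 = 1.42593.
The same γ dilates the second interval: 1.42593 × 301 minutes = 429.2 minutes.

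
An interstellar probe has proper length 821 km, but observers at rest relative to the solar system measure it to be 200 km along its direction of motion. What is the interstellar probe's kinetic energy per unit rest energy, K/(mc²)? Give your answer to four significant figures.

3.105

γ = L₀/L = 821/200 = 4.105.
Since K = (γ−1)mc², K/(mc²) = 4.105 − 1 = 3.105.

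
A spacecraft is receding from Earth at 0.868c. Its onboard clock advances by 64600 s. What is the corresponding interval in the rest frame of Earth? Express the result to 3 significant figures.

With β = 0.868, γ = 1/√(1 − 0.868²) = 1/√0.246576 = 2.0138.
The onboard clock measures proper time, so the interval in the rest frame of Earth is dilated: Δt = γ·Δτ = 2.0138 × 64600 s = 1.30×10^5 s.

1.30×10^5 s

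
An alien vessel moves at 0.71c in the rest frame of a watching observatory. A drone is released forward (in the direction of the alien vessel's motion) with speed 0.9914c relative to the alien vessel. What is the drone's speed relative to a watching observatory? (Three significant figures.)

0.999c

In units of c, u = (u' + v)/(1 + u'v) with u' = 0.9914 and v = 0.71.
Numerator: 0.9914 + 0.71 = 1.7014. Denominator: 1 + (0.9914)(0.71) = 1.703894.
u = 1.7014/1.703894 = 0.99854, so the speed is 0.999c.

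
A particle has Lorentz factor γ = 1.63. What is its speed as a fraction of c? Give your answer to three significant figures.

0.790c

β = √(1 − 1/γ²) = √(1 − 1/2.6569) = √0.623622 = 0.790.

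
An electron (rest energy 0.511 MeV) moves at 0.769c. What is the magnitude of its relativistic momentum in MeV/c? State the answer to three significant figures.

Lorentz factor: γ = (1 − 0.591361)^(−1/2) = 1.5643.
Momentum: p = γβ·mc = 1.5643 × 0.769 × 0.511 MeV/c = 0.615 MeV/c.

0.615 MeV/c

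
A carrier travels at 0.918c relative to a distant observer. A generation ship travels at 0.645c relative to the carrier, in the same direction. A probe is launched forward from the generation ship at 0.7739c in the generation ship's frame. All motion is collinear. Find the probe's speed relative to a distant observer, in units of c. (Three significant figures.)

0.998c

Compose velocities in two stages. Stage 1 (into S'): u₁ = (0.7739+0.645)/(1+0.7739×0.645) = 0.94646.
Stage 2 (into S): u = (0.94646+0.918)/(1+0.94646×0.918) = 0.99765, so the speed is 0.998c.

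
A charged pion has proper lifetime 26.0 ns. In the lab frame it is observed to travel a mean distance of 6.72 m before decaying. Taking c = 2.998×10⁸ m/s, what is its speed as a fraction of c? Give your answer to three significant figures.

0.653c

Let x = d/(cτ) = 6.720 m / (2.998×10⁸ m/s × 2.600×10^-8 s) = 0.86211. Since d = βγcτ, x = βγ = β/√(1−β²).
Solving: β² = x²/(1+x²) = 0.743234/1.743234 = 0.426354, so β = 0.653.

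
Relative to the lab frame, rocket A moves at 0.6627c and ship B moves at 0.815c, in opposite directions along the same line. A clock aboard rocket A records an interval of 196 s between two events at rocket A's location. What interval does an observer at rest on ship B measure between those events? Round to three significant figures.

Speed of rocket A in ship B's frame: u = (v_A + v_B)/(1 + v_A v_B/c²) = (0.6627 + 0.815)/(1 + 0.6627×0.815) = 1.4777/1.5401005 = 0.95948; |u| = 0.95948c.
γ for this relative speed: γ = 1/√(1 − 0.920602) = 3.5489.
Rocket A's interval is proper; time dilation gives Δt_B = γΔτ = 3.5489 × 196 s = 696 s.

696 s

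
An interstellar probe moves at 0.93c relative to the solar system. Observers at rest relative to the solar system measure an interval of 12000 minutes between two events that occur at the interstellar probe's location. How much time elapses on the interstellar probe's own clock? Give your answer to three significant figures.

4410 minutes

With β = 0.93, γ = 1/√(1 − 0.93²) = 1/√0.1351 = 2.7206.
The interstellar probe's clock runs slow as seen from the solar system, so Δτ = Δt/γ = 12000/2.7206 = 4410 minutes.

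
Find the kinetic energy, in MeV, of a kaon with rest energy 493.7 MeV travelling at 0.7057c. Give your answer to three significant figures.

203 MeV

With β = 0.7057, γ = 1/√(1 − 0.7057²) = 1/√0.50198751 = 1.41141.
Kinetic energy: K = (γ − 1)mc² = (1.41141 − 1) × 493.7 MeV = 0.41141 × 493.7 = 203 MeV.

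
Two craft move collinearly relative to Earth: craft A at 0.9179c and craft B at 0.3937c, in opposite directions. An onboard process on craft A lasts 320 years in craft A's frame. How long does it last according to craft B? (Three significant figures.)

1190 years

The velocity of craft A relative to craft B is (0.9179 + 0.3937)c / (1 + 0.9179×0.3937) = 0.96344c; relative speed 0.96344c.
At |u| = 0.96344c, γ = (1 − 0.928217)^(−1/2) = 3.7324.
Craft A's interval is proper; time dilation gives Δt_B = γΔτ = 3.7324 × 320 years = 1190 years.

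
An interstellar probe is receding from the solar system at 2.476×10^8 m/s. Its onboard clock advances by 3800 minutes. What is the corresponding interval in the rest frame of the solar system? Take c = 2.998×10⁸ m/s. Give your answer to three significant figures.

β = v/c = (2.476×10^8 m/s)/(2.998×10⁸ m/s) = 0.825884.
Lorentz factor: γ = (1 − 0.6820844)^(−1/2) = 1.7736.
The onboard clock measures proper time, so the interval in the rest frame of the solar system is dilated: Δt = γ·Δτ = 1.7736 × 3800 minutes = 6740 minutes.

6740 minutes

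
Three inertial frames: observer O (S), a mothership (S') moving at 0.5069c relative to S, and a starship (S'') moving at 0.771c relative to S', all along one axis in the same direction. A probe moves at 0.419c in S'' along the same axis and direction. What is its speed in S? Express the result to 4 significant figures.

0.9659c

First combine the probe and starship (S''→S'): u₁ = (0.419 + 0.771)/(1 + 0.419×0.771) = 1.19/1.323049 = 0.89944.
Then combine with the mothership (S'→S): u = (0.89944 + 0.5069)/(1 + 0.89944×0.5069) = 1.40634/1.455926136 = 0.96594.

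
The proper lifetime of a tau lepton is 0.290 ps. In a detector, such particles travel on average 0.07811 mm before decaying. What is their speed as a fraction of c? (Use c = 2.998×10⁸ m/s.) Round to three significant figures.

0.668c

d = βγcτ ⇒ βγ = d/(cτ) = 7.811×10^-5 m / (8.6942×10^-5 m) = 0.89842.
β = (βγ)/√(1+(βγ)²) = 0.89842/√1.807158 = 0.668.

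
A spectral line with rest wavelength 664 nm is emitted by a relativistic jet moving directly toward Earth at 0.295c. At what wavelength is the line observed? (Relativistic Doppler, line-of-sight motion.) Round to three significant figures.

Relativistic Doppler for wavelength: λ_obs = λ_src · √((1−β)/(1+β)).
With β = 0.295: factor = √(0.705/1.295) = 0.73784.
λ_obs = 664 × 0.73784 = 490 nm.

490 nm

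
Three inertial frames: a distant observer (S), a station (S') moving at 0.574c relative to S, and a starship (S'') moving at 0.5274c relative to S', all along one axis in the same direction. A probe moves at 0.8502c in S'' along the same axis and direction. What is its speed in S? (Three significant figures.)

0.987c

First combine the probe and starship (S''→S'): u₁ = (0.8502 + 0.5274)/(1 + 0.8502×0.5274) = 1.3776/1.44839548 = 0.95112.
Then combine with the station (S'→S): u = (0.95112 + 0.574)/(1 + 0.95112×0.574) = 1.52512/1.54594288 = 0.98653.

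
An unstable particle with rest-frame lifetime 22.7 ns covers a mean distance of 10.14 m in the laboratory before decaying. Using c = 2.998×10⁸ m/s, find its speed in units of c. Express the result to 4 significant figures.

Lab distance = (lab lifetime)·v = γτ·βc, so βγ = d/(cτ) = 10.14/(2.998×10⁸ × 2.270×10^-8) = 1.49.
With βγ = 1.49: γ² = 1 + (βγ)² = 3.2201, and β = (βγ)/γ = 1.49/1.79446 = 0.8303.

0.8303c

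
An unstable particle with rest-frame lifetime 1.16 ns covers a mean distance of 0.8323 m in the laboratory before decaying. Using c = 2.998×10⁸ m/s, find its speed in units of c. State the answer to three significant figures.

0.923c

Lab distance = (lab lifetime)·v = γτ·βc, so βγ = d/(cτ) = 0.8323/(2.998×10⁸ × 1.160×10^-9) = 2.3933.
With βγ = 2.3933: γ² = 1 + (βγ)² = 6.72788, and β = (βγ)/γ = 2.3933/2.59382 = 0.923.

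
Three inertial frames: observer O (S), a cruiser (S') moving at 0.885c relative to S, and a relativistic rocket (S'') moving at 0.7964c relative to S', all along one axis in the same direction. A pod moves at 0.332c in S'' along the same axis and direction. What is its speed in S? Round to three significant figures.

Apply u = (u'+v)/(1+u'v) twice. Pod in the cruiser frame: (0.332+0.7964)/(1+0.332·0.7964) = 1.1284/1.2644048 = 0.89244c.
That velocity, transformed to the rest frame of observer O: (0.89244+0.885)/(1+0.89244·0.885) = 1.77744/1.7898094 = 0.99309c.

0.993c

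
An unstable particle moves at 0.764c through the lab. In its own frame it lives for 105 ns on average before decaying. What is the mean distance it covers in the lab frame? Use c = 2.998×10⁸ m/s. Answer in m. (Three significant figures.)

37.3 m

With β = 0.764, γ = 1/√(1 − 0.764²) = 1/√0.416304 = 1.5499.
Lab-frame lifetime: Δt = γτ = 1.5499 × 105 ns = 162.74 ns.
Distance: d = vΔt = 0.764 × 2.998×10⁸ m/s × 1.6274×10^-7 s = 37.3 m.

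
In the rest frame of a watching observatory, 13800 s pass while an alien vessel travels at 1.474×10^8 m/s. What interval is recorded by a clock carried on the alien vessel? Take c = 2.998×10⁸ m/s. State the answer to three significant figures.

β = v/c = (1.474×10^8 m/s)/(2.998×10⁸ m/s) = 0.491661.
Lorentz factor: γ = (1 − 0.2417305)^(−1/2) = 1.1484.
The alien vessel's clock runs slow as seen from a watching observatory, so Δτ = Δt/γ = 13800/1.1484 = 12000 s.

12000 s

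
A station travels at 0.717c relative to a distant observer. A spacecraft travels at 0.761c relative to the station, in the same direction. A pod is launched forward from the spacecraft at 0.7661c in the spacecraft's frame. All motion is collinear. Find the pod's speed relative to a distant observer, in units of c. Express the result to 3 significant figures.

First combine the pod and spacecraft (S''→S'): u₁ = (0.7661 + 0.761)/(1 + 0.7661×0.761) = 1.5271/1.5830021 = 0.96469.
Then combine with the station (S'→S): u = (0.96469 + 0.717)/(1 + 0.96469×0.717) = 1.68169/1.69168273 = 0.99409.

0.994c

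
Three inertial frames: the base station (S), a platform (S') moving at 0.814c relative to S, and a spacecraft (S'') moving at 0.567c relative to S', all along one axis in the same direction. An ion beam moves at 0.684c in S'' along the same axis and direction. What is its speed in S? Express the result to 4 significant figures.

0.9894c

Compose velocities in two stages. Stage 1 (into S'): u₁ = (0.684+0.567)/(1+0.684×0.567) = 0.90141.
Stage 2 (into S): u = (0.90141+0.814)/(1+0.90141×0.814) = 0.98942, so the speed is 0.9894c.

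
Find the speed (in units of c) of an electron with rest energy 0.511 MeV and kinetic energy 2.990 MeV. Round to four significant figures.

0.9893c

K = (γ−1)mc², so γ = 1 + 2.990/0.511 = 6.8513.
Then v/c = √(1 − γ⁻²) = √(1 − 0.0213037) = √0.9786963 = 0.9893.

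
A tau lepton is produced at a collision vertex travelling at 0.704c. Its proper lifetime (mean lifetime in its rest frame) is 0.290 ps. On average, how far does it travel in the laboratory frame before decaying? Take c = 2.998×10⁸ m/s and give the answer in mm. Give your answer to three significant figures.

0.0862 mm

γ = 1/√(1 − β²) = 1/√(1 − 0.495616) = 1/√0.504384 = 1/0.7102 = 1.4081.
Lab-frame lifetime: Δt = γτ = 1.4081 × 0.290 ps = 0.40835 ps.
Distance: d = vΔt = 0.704 × 2.998×10⁸ m/s × 4.0835×10^-13 s = 8.62×10^-5 m = 0.0862 mm.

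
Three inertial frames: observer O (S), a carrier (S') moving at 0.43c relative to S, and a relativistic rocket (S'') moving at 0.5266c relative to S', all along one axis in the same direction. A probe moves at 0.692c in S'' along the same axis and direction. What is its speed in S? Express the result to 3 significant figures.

First combine the probe and relativistic rocket (S''→S'): u₁ = (0.692 + 0.5266)/(1 + 0.692×0.5266) = 1.2186/1.3644072 = 0.89314.
Then combine with the carrier (S'→S): u = (0.89314 + 0.43)/(1 + 0.89314×0.43) = 1.32314/1.3840502 = 0.95599.

0.956c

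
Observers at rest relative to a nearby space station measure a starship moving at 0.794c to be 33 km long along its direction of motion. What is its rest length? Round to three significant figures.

β² = 0.630436, so γ = 1/√0.369564 = 1.645.
Proper length: L₀ = γ·L = 1.645 × 33 = 54.3 km.

54.3 km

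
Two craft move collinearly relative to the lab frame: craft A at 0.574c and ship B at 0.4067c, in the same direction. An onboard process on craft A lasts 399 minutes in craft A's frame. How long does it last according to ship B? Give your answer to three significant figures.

409 minutes

The velocity of craft A relative to ship B is (0.574 − 0.4067)c / (1 − 0.574×0.4067) = 0.21825c; relative speed 0.21825c.
At |u| = 0.21825c, γ = (1 − 0.0476331)^(−1/2) = 1.0247.
The clock on craft A records proper time, so ship B measures Δt = γΔτ = 1.0247 × 399 = 409 minutes.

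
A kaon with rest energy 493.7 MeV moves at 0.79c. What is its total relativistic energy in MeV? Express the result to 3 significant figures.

805 MeV

γ = 1/√(1 − β²) = 1/√(1 − 0.6241) = 1/√0.3759 = 1/0.613107 = 1.631.
Total energy: E = γmc² = 1.631 × 493.7 MeV = 805 MeV.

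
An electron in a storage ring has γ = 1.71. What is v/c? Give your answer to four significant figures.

β = √(1 − 1/γ²) = √(1 − 1/2.9241) = √0.658014 = 0.8112.

0.8112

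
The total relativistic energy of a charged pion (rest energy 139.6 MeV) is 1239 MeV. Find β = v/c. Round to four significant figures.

0.9936

Total energy E = γmc² gives γ = 1239/139.6 = 8.8754.
Hence β = √(1 − 1/γ²) = √(1 − 0.0126947) = √0.9873053 = 0.9936.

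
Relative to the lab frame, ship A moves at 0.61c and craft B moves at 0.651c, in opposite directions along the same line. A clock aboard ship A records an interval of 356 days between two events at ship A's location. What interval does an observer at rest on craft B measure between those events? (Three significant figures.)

Speed of ship A in craft B's frame: u = (v_A + v_B)/(1 + v_A v_B/c²) = (0.61 + 0.651)/(1 + 0.61×0.651) = 1.261/1.39711 = 0.90258; |u| = 0.90258c.
γ for this relative speed: γ = 1/√(1 − 0.814651) = 2.3228.
Ship A's interval is proper; time dilation gives Δt_B = γΔτ = 2.3228 × 356 days = 827 days.

827 days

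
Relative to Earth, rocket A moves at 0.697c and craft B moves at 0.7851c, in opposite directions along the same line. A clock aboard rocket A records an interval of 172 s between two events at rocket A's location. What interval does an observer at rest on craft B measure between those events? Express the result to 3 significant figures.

The velocity of rocket A relative to craft B is (0.697 + 0.7851)c / (1 + 0.697×0.7851) = 0.95791c; relative speed 0.95791c.
γ for this relative speed: γ = 1/√(1 − 0.917592) = 3.4835.
The clock on rocket A records proper time, so craft B measures Δt = γΔτ = 3.4835 × 172 = 599 s.

599 s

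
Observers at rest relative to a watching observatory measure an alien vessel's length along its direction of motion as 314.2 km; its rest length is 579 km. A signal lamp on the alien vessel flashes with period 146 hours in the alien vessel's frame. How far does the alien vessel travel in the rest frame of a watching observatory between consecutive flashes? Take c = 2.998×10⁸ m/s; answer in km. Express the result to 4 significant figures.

2.439×10^11 km

From L = L₀/γ: γ = 579/314.2 = 1.84278.
β = √(1 − 1/γ²) = 0.83995. Lab-frame period = γτ = 1.84278×146 hours = 269.05 hours. Distance = βc × γτ = 0.83995 × 2.998×10⁸ m/s × 968580 s = 2.4390×10^14 m = 2.439×10^11 km.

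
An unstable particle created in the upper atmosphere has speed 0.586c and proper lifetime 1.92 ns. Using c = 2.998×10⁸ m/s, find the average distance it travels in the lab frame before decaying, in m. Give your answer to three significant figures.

With β = 0.586, γ = 1/√(1 − 0.586²) = 1/√0.656604 = 1.2341.
Lab-frame lifetime: Δt = γτ = 1.2341 × 1.92 ns = 2.3695 ns.
Distance: d = vΔt = 0.586 × 2.998×10⁸ m/s × 2.3695×10^-9 s = 0.416 m.

0.416 m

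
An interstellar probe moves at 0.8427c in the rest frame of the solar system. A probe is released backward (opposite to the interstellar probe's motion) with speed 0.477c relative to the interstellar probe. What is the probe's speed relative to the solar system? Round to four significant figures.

0.6115c

In units of c, u = (u' + v)/(1 + u'v) with u' = −0.477 and v = 0.8427.
Numerator: −0.477 + 0.8427 = 0.3657. Denominator: 1 + (−0.477)(0.8427) = 0.5980321.
u = 0.3657/0.5980321 = 0.61151, so the speed is 0.6115c.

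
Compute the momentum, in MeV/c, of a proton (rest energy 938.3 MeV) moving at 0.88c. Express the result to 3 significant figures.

γ = 1/√(1 − β²) = 1/√(1 − 0.7744) = 1/√0.2256 = 1/0.474974 = 2.1054.
Momentum: p = γβ·mc = 2.1054 × 0.88 × 938.3 MeV/c = 1740 MeV/c.

1740 MeV/c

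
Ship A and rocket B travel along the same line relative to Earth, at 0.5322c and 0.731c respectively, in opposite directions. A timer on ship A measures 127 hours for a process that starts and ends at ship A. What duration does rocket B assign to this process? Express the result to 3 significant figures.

305 hours

Transform ship A's velocity into rocket B's frame: (0.5322 + 0.731)/(1 + 0.5322·0.731) = 1.2632/1.3890382, so the relative speed is 0.90941c.
At |u| = 0.90941c, γ = (1 − 0.827027)^(−1/2) = 2.4044.
The clock on ship A records proper time, so rocket B measures Δt = γΔτ = 2.4044 × 127 = 305 hours.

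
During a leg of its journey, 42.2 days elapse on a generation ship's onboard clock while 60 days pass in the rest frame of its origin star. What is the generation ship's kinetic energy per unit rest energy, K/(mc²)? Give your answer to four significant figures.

The time-dilation ratio gives γ = 60/42.2 = 1.4218.
Since K = (γ−1)mc², K/(mc²) = 1.4218 − 1 = 0.4218.

0.4218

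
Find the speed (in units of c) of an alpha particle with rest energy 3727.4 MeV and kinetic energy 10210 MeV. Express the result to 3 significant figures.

γ = 1 + K/(mc²) = 1 + 10210/3727.4 = 3.7392.
β = √(1 − 1/γ²) = √(1 − 0.0715225) = √0.9284775 = 0.964.

0.964c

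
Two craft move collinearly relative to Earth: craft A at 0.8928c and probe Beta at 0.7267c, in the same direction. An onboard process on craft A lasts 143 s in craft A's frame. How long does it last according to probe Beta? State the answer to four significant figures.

The velocity of craft A relative to probe Beta is (0.8928 − 0.7267)c / (1 − 0.8928×0.7267) = 0.47295c; relative speed 0.47295c.
γ for this relative speed: γ = 1/√(1 − 0.223682) = 1.135.
The clock on craft A records proper time, so probe Beta measures Δt = γΔτ = 1.135 × 143 = 162.3 s.

162.3 s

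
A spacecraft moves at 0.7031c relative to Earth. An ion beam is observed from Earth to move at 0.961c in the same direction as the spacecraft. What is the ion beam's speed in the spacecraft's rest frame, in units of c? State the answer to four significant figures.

Transform to the spacecraft's frame: u' = (u − v)/(1 − uv/c²).
u' = (0.961 − 0.7031)/(1 − 0.961×0.7031) = 0.2579/0.3243209 = 0.7952.
Speed in the spacecraft's frame: 0.7952c (in the same direction).

0.7952c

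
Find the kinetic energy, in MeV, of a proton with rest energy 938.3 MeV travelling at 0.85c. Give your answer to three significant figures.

843 MeV

γ = 1/√(1 − β²) = 1/√(1 − 0.7225) = 1/√0.2775 = 1.89832.
Kinetic energy: K = (γ − 1)mc² = (1.89832 − 1) × 938.3 MeV = 0.89832 × 938.3 = 843 MeV.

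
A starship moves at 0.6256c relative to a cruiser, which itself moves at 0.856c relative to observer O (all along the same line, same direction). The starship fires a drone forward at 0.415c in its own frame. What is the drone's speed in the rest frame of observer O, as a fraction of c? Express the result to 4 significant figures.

First combine the drone and starship (S''→S'): u₁ = (0.415 + 0.6256)/(1 + 0.415×0.6256) = 1.0406/1.259624 = 0.82612.
Then combine with the cruiser (S'→S): u = (0.82612 + 0.856)/(1 + 0.82612×0.856) = 1.68212/1.70715872 = 0.98533.

0.9853c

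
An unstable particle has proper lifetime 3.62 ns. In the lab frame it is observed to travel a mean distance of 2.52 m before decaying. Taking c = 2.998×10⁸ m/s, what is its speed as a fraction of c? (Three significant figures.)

d = βγcτ ⇒ βγ = d/(cτ) = 2.520 m / (1.085276 m) = 2.322.
β = (βγ)/√(1+(βγ)²) = 2.322/√6.39168 = 0.918.

0.918c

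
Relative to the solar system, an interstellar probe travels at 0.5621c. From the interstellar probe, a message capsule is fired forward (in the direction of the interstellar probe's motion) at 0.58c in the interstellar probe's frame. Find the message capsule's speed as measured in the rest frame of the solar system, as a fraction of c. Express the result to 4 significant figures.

Relativistic velocity addition: u = (u' + v)/(1 + u'v/c²), with u' = 0.58c and v = 0.5621c.
Numerator: 0.58 + 0.5621 = 1.1421. Denominator: 1 + (0.58)(0.5621) = 1.326018.
u = 1.1421/1.326018 = 0.8613, so the speed is 0.8613c.

0.8613c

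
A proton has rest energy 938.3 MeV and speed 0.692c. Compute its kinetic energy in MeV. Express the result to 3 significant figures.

361 MeV

With β = 0.692, γ = 1/√(1 − 0.692²) = 1/√0.521136 = 1.38524.
Kinetic energy: K = (γ − 1)mc² = (1.38524 − 1) × 938.3 MeV = 0.38524 × 938.3 = 361 MeV.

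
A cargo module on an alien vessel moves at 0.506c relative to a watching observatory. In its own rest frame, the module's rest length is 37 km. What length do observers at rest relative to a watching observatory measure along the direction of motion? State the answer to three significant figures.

31.9 km

γ = 1/√(1 − β²) = 1/√(1 − 0.256036) = 1/√0.743964 = 1/0.862533 = 1.1594.
Along the direction of motion the measured length is L₀/γ = 37/1.1594 = 31.9 km.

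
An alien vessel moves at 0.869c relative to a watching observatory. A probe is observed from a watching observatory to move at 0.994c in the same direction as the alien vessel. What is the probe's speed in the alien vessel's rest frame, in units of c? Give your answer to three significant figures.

Transform to the alien vessel's frame: u' = (u − v)/(1 − uv/c²).
u' = (0.994 − 0.869)/(1 − 0.994×0.869) = 0.125/0.136214 = 0.91767.
Speed in the alien vessel's frame: 0.918c (in the same direction).

0.918c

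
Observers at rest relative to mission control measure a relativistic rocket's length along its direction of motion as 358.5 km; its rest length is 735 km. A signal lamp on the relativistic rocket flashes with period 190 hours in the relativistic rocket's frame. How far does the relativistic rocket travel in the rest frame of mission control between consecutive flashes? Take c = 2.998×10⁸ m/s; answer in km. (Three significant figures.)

3.67×10^11 km

γ = L₀/L = 735/358.5 = 2.05021.
β = √(1 − 1/γ²) = 0.87298. Lab-frame period = γτ = 2.05021×190 hours = 389.54 hours. Distance = βc × γτ = 0.87298 × 2.998×10⁸ m/s × 1402344 s = 3.6702×10^14 m = 3.67×10^11 km.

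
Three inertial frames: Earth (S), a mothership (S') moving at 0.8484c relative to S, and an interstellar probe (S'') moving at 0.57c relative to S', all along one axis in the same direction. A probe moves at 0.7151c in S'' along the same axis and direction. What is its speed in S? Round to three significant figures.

0.993c

Compose velocities in two stages. Stage 1 (into S'): u₁ = (0.7151+0.57)/(1+0.7151×0.57) = 0.91297.
Stage 2 (into S): u = (0.91297+0.8484)/(1+0.91297×0.8484) = 0.99257, so the speed is 0.993c.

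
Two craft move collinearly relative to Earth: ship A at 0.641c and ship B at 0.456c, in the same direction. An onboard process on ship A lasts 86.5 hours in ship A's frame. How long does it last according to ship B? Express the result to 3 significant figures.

89.6 hours

The velocity of ship A relative to ship B is (0.641 − 0.456)c / (1 − 0.641×0.456) = 0.26141c; relative speed 0.26141c.
γ for this relative speed: γ = 1/√(1 − 0.0683352) = 1.036.
The clock on ship A records proper time, so ship B measures Δt = γΔτ = 1.036 × 86.5 = 89.6 hours.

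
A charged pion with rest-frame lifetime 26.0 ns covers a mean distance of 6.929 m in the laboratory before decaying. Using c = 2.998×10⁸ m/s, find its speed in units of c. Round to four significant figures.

0.6644c

Lab distance = (lab lifetime)·v = γτ·βc, so βγ = d/(cτ) = 6.929/(2.998×10⁸ × 2.600×10^-8) = 0.88893.
With βγ = 0.88893: γ² = 1 + (βγ)² = 1.790197, and β = (βγ)/γ = 0.88893/1.33798 = 0.6644.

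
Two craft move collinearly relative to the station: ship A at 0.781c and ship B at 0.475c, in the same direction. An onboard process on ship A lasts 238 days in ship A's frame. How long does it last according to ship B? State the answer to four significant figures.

272.4 days

Speed of ship A in ship B's frame: u = (v_A − v_B)/(1 − v_A v_B/c²) = (0.781 − 0.475)/(1 − 0.781×0.475) = 0.306/0.629025 = 0.48647; |u| = 0.48647c.
At |u| = 0.48647c, γ = (1 − 0.236653)^(−1/2) = 1.1446.
Ship A's interval is proper; time dilation gives Δt_B = γΔτ = 1.1446 × 238 days = 272.4 days.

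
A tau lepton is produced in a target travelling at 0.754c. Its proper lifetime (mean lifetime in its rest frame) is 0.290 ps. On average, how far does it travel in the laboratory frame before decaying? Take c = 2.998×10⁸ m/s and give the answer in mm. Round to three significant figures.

0.0998 mm

Lorentz factor: γ = (1 − 0.568516)^(−1/2) = 1.5224.
Lab-frame lifetime: Δt = γτ = 1.5224 × 0.290 ps = 0.4415 ps.
Distance: d = vΔt = 0.754 × 2.998×10⁸ m/s × 4.4150×10^-13 s = 9.98×10^-5 m = 0.0998 mm.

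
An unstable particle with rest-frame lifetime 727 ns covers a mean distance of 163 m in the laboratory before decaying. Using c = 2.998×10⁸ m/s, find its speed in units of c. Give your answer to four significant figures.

0.5989c

d = βγcτ ⇒ βγ = d/(cτ) = 163.0 m / (217.9546 m) = 0.74786.
β = (βγ)/√(1+(βγ)²) = 0.74786/√1.559295 = 0.5989.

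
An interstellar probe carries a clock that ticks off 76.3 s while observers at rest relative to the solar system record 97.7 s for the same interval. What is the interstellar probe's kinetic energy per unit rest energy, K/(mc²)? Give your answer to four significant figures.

The time-dilation ratio gives γ = 97.7/76.3 = 1.28047.
Since K = (γ−1)mc², K/(mc²) = 1.28047 − 1 = 0.2805.

0.2805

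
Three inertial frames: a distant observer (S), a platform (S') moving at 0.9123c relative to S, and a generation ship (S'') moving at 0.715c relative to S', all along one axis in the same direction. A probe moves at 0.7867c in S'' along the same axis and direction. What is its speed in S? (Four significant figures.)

Apply u = (u'+v)/(1+u'v) twice. Probe in the platform frame: (0.7867+0.715)/(1+0.7867·0.715) = 1.5017/1.5624905 = 0.96109c.
That velocity, transformed to the rest frame of a distant observer: (0.96109+0.9123)/(1+0.96109·0.9123) = 1.87339/1.876802407 = 0.99818c.

0.9982c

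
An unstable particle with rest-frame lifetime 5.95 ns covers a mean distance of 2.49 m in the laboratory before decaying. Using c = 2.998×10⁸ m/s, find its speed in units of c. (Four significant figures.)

Lab distance = (lab lifetime)·v = γτ·βc, so βγ = d/(cτ) = 2.490/(2.998×10⁸ × 5.950×10^-9) = 1.3959.
With βγ = 1.3959: γ² = 1 + (βγ)² = 2.94854, and β = (βγ)/γ = 1.3959/1.71713 = 0.8129.

0.8129c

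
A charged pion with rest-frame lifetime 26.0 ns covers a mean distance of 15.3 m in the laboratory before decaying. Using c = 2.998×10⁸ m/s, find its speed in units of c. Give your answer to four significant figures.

0.8910c

Let x = d/(cτ) = 15.30 m / (2.998×10⁸ m/s × 2.600×10^-8 s) = 1.9628. Since d = βγcτ, x = βγ = β/√(1−β²).
Solving: β² = x²/(1+x²) = 3.85258/4.85258 = 0.793924, so β = 0.8910.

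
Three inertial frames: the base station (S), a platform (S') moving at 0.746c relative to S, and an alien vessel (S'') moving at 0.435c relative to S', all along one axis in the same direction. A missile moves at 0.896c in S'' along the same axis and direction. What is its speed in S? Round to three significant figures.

0.994c

First combine the missile and alien vessel (S''→S'): u₁ = (0.896 + 0.435)/(1 + 0.896×0.435) = 1.331/1.38976 = 0.95772.
Then combine with the platform (S'→S): u = (0.95772 + 0.746)/(1 + 0.95772×0.746) = 1.70372/1.71445912 = 0.99374.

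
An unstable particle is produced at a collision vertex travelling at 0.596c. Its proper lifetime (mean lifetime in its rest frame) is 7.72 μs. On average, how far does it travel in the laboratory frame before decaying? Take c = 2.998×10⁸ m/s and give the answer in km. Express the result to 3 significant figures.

1.72 km

γ = 1/√(1 − β²) = 1/√(1 − 0.355216) = 1/√0.644784 = 1/0.802984 = 1.2454.
Lab-frame lifetime: Δt = γτ = 1.2454 × 7.72 μs = 9.6145 μs.
Distance: d = vΔt = 0.596 × 2.998×10⁸ m/s × 9.6145×10^-6 s = 1720 m = 1.72 km.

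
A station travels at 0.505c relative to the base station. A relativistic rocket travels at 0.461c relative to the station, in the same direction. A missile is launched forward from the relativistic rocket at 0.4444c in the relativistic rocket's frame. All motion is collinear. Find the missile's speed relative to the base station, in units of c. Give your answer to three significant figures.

Compose velocities in two stages. Stage 1 (into S'): u₁ = (0.4444+0.461)/(1+0.4444×0.461) = 0.75145.
Stage 2 (into S): u = (0.75145+0.505)/(1+0.75145×0.505) = 0.91081, so the speed is 0.911c.

0.911c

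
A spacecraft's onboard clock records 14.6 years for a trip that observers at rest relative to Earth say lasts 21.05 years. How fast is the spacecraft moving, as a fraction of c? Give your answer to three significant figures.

γ = Δt/Δτ = 21.05/14.6 = 1.4418.
β = √(1 − 1/γ²) = √(1 − 0.48105) = √0.51895 = 0.720.

0.720c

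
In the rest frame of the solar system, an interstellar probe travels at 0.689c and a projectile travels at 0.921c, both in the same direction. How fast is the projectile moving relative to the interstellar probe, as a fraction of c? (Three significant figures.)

Transform to the interstellar probe's frame: u' = (u − v)/(1 − uv/c²).
u' = (0.921 − 0.689)/(1 − 0.921×0.689) = 0.232/0.365431 = 0.63487.
Speed in the interstellar probe's frame: 0.635c (in the same direction).

0.635c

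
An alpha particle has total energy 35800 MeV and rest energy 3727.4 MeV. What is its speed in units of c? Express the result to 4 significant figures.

0.9946c

γ = E/(mc²) = 35800/3727.4 = 9.6046.
β = √(1 − 1/γ²) = √(1 − 0.0108403) = √0.9891597 = 0.9946.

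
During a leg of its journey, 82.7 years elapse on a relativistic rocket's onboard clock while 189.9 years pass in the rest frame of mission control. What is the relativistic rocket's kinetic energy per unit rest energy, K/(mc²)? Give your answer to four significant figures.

1.296

From Δt = γΔτ: γ = 189.9/82.7 = 2.29625.
K/(mc²) = γ − 1 = 2.29625 − 1 = 1.296.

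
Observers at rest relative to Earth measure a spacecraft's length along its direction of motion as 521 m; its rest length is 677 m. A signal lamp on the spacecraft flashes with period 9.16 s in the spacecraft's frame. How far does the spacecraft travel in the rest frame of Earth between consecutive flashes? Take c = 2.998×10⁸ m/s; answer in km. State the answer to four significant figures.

2.279×10^6 km

From L = L₀/γ: γ = 677/521 = 1.29942.
β = √(1 − 1/γ²) = 0.63856. Lab-frame period = γτ = 1.29942×9.16 s = 11.903 s. Distance = βc × γτ = 0.63856 × 2.998×10⁸ m/s × 11.903 s = 2.2787×10^9 m = 2.279×10^6 km.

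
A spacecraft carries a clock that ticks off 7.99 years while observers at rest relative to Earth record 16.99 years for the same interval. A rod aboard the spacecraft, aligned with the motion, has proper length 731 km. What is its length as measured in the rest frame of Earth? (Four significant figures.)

343.8 km

The time-dilation ratio gives γ = 16.99/7.99 = 2.12641.
L = L₀/γ = 731/2.12641 = 343.8 km.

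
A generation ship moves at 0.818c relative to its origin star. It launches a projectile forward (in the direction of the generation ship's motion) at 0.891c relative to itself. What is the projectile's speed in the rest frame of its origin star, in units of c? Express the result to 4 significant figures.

Relativistic velocity addition: u = (u' + v)/(1 + u'v/c²), with u' = 0.891c and v = 0.818c.
Numerator: 0.891 + 0.818 = 1.709. Denominator: 1 + (0.891)(0.818) = 1.728838.
u = 1.709/1.728838 = 0.98853, so the speed is 0.9885c.

0.9885c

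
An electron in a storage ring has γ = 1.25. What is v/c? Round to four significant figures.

β = √(1 − 1/γ²) = √(1 − 1/1.5625) = √0.36 = 0.6000.

0.6000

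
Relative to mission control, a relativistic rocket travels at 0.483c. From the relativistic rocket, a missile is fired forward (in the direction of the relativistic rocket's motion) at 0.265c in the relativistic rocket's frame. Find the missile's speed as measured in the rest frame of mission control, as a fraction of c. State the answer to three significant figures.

Relativistic velocity addition: u = (u' + v)/(1 + u'v/c²), with u' = 0.265c and v = 0.483c.
Numerator: 0.265 + 0.483 = 0.748. Denominator: 1 + (0.265)(0.483) = 1.127995.
u = 0.748/1.127995 = 0.66312, so the speed is 0.663c.

0.663c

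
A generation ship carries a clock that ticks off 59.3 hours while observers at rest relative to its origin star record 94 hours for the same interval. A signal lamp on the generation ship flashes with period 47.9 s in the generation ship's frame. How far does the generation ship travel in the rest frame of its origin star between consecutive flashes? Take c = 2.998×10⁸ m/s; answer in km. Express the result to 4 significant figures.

1.766×10^7 km

γ = Δt/Δτ = 94/59.3 = 1.58516.
β = √(1 − 1/γ²) = 0.7759. Lab-frame period = γτ = 1.58516×47.9 s = 75.929 s. Distance = βc × γτ = 0.7759 × 2.998×10⁸ m/s × 75.929 s = 1.7662×10^10 m = 1.766×10^7 km.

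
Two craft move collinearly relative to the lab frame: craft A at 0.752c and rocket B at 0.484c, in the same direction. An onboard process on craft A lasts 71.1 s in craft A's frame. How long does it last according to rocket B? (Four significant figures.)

The velocity of craft A relative to rocket B is (0.752 − 0.484)c / (1 − 0.752×0.484) = 0.42136c; relative speed 0.42136c.
γ for this relative speed: γ = 1/√(1 − 0.177544) = 1.1027.
Craft A's interval is proper; time dilation gives Δt_B = γΔτ = 1.1027 × 71.1 s = 78.40 s.

78.40 s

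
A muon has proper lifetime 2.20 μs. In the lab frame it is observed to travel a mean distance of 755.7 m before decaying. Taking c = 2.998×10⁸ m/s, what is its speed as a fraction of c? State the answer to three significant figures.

d = βγcτ ⇒ βγ = d/(cτ) = 755.7 m / (659.56 m) = 1.1458.
β = (βγ)/√(1+(βγ)²) = 1.1458/√2.31286 = 0.753.

0.753c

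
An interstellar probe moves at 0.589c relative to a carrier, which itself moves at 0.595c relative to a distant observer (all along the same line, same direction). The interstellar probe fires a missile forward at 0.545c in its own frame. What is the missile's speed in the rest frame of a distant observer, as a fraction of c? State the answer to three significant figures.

First combine the missile and interstellar probe (S''→S'): u₁ = (0.545 + 0.589)/(1 + 0.545×0.589) = 1.134/1.321005 = 0.85844.
Then combine with the carrier (S'→S): u = (0.85844 + 0.595)/(1 + 0.85844×0.595) = 1.45344/1.5107718 = 0.96205.

0.962c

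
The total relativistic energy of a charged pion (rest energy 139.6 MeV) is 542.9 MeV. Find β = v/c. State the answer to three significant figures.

0.966

Total energy E = γmc² gives γ = 542.9/139.6 = 3.889.
Hence β = √(1 − 1/γ²) = √(1 − 0.0661187) = √0.9338813 = 0.966.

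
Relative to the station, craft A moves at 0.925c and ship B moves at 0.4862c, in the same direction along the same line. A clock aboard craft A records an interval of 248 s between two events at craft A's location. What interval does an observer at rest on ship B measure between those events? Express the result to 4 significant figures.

Transform craft A's velocity into ship B's frame: (0.925 − 0.4862)/(1 − 0.925·0.4862) = 0.4388/0.550265, so the relative speed is 0.79743c.
γ for this relative speed: γ = 1/√(1 − 0.635895) = 1.6572.
The clock on craft A records proper time, so ship B measures Δt = γΔτ = 1.6572 × 248 = 411.0 s.

411.0 s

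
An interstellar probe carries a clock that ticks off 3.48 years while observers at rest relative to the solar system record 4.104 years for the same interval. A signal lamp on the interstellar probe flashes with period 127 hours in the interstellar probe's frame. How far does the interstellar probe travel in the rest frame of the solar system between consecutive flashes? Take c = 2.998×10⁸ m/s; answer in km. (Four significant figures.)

The time-dilation ratio gives γ = 4.104/3.48 = 1.17931.
β = √(1 − 1/γ²) = 0.53007. Lab-frame period = γτ = 1.17931×127 hours = 149.77 hours. Distance = βc × γτ = 0.53007 × 2.998×10⁸ m/s × 539172 s = 8.5683×10^13 m = 8.568×10^10 km.

8.568×10^10 km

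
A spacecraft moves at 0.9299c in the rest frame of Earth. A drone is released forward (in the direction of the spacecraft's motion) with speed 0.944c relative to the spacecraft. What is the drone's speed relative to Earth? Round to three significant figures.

Relativistic velocity addition: u = (u' + v)/(1 + u'v/c²), with u' = 0.944c and v = 0.9299c.
Numerator: 0.944 + 0.9299 = 1.8739. Denominator: 1 + (0.944)(0.9299) = 1.8778256.
u = 1.8739/1.8778256 = 0.99791, so the speed is 0.998c.

0.998c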